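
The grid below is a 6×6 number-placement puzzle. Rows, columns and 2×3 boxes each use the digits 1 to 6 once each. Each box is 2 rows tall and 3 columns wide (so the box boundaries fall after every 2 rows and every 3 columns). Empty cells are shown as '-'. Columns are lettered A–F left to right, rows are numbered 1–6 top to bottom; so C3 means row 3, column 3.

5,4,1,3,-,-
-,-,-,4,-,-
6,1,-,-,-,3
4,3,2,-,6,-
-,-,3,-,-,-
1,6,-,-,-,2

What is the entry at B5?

E1 = 2: row 1 has {1,3,4,5}; col 5 has {6}; box has {3,4} → only 2 remains.
F1 = 6: row 1 has {1,2,3,4,5}; col 6 has {2,3}; box has {2,3,4} → only 6 remains.
B2 = 2: row 2 has {4}; col 2 has {1,3,4,6}; box has {1,4,5} → only 2 remains.
C2 = 6: row 2 has {2,4}; col 3 has {1,2,3}; box has {1,2,4,5} → only 6 remains.
C3 = 5: row 3 has {1,3,6}; col 3 has {1,2,3,6}; box has {1,2,3,4,6} → only 5 remains.
D3 = 2: row 3 has {1,3,5,6}; col 4 has {3,4}; box has {3,6} → only 2 remains.
E3 = 4: row 3 has {1,2,3,5,6}; col 5 has {2,6}; box has {2,3,6} → only 4 remains.
A5 = 2: row 5 has {3}; col 1 has {1,4,5,6}; box has {1,3,6} → only 2 remains.
B5 = 5: row 5 has {2,3}; col 2 has {1,2,3,4,6}; box has {1,2,3,6} → only 5 remains.

5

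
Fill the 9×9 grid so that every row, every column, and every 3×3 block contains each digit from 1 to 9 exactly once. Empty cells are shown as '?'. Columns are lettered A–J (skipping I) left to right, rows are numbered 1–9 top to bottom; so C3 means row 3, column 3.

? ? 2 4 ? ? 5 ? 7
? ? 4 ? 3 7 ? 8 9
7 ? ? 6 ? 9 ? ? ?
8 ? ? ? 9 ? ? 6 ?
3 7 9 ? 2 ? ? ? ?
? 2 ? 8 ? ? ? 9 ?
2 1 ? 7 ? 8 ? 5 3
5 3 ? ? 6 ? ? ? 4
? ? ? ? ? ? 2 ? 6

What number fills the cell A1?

F1 = 1: row 1 has {2,4,5,7}; col 6 has {7,8,9}; box has {3,4,6,7,9} → only 1 remains.
H1 = 3: row 1 has {1,2,4,5,7}; col 8 has {5,6,8,9}; box has {5,7,8,9} → only 3 remains.
C7 = 6: row 7 has {1,2,3,5,7,8}; col 3 has {2,4,9}; box has {1,2,3,5} → only 6 remains.
E7 = 4: row 7 has {1,2,3,5,6,7,8}; col 5 has {2,3,6,9}; box has {6,7,8} → only 4 remains.
G7 = 9: row 7 has {1,2,3,4,5,6,7,8}; col 7 has {2,5}; box has {2,3,4,5,6} → only 9 remains.
F8 = 2: row 8 has {3,4,5,6}; col 6 has {1,7,8,9}; box has {4,6,7,8} → only 2 remains.
E1 = 8: row 1 has {1,2,3,4,5,7}; col 5 has {2,3,4,6,9}; box has {1,3,4,6,7,9} → only 8 remains.
E3 = 5: row 3 has {6,7,9}; col 5 has {2,3,4,6,8,9}; box has {1,3,4,6,7,8,9} → only 5 remains.
E9 = 1: row 9 has {2,6}; col 5 has {2,3,4,5,6,8,9}; box has {2,4,6,7,8} → only 1 remains.
H9 = 7: row 9 has {1,2,6}; col 8 has {3,5,6,8,9}; box has {2,3,4,5,6,9} → only 7 remains.
D2 = 2: row 2 has {3,4,7,8,9}; col 4 has {4,6,7,8}; box has {1,3,4,5,6,7,8,9} → only 2 remains.
B3 = 8: row 3 has {5,6,7,9}; col 2 has {1,2,3,7}; box has {2,4,7} → only 8 remains.
E6 = 7: row 6 has {2,8,9}; col 5 has {1,2,3,4,5,6,8,9}; box has {2,8,9} → only 7 remains.
D8 = 9: row 8 has {2,3,4,5,6}; col 4 has {2,4,6,7,8}; box has {1,2,4,6,7,8} → only 9 remains.
H8 = 1: row 8 has {2,3,4,5,6,9}; col 8 has {3,5,6,7,8,9}; box has {2,3,4,5,6,7,9} → only 1 remains.
C9 = 8: row 9 has {1,2,6,7}; col 3 has {2,4,6,9}; box has {1,2,3,5,6} → only 8 remains.
H5 = 4: row 5 has {2,3,7,9}; col 8 has {1,3,5,6,7,8,9}; box has {6,9} → only 4 remains.
C8 = 7: row 8 has {1,2,3,4,5,6,9}; col 3 has {2,4,6,8,9}; box has {1,2,3,5,6,8} → only 7 remains.
G8 = 8: row 8 has {1,2,3,4,5,6,7,9}; col 7 has {2,5,9}; box has {1,2,3,4,5,6,7,9} → only 8 remains.
H3 = 2: row 3 has {5,6,7,8,9}; col 8 has {1,3,4,5,6,7,8,9}; box has {3,5,7,8,9} → only 2 remains.
J3 = 1: row 3 has {2,5,6,7,8,9}; col 9 has {3,4,6,7,9}; box has {2,3,5,7,8,9} → only 1 remains.
G5 = 1: row 5 has {2,3,4,7,9}; col 7 has {2,5,8,9}; box has {4,6,9} → only 1 remains.
G6 = 3: row 6 has {2,7,8,9}; col 7 has {1,2,5,8,9}; box has {1,4,6,9} → only 3 remains.
J6 = 5: row 6 has {2,3,7,8,9}; col 9 has {1,3,4,6,7,9}; box has {1,3,4,6,9} → only 5 remains.
G2 = 6: row 2 has {2,3,4,7,8,9}; col 7 has {1,2,3,5,8,9}; box has {1,2,3,5,7,8,9} → only 6 remains.
C3 = 3: row 3 has {1,2,5,6,7,8,9}; col 3 has {2,4,6,7,8,9}; box has {2,4,7,8} → only 3 remains.
G3 = 4: row 3 has {1,2,3,5,6,7,8,9}; col 7 has {1,2,3,5,6,8,9}; box has {1,2,3,5,6,7,8,9} → only 4 remains.
G4 = 7: row 4 has {6,8,9}; col 7 has {1,2,3,4,5,6,8,9}; box has {1,3,4,5,6,9} → only 7 remains.
J4 = 2: row 4 has {6,7,8,9}; col 9 has {1,3,4,5,6,7,9}; box has {1,3,4,5,6,7,9} → only 2 remains.
D5 = 5: row 5 has {1,2,3,4,7,9}; col 4 has {2,4,6,7,8,9}; box has {2,7,8,9} → only 5 remains.
F5 = 6: row 5 has {1,2,3,4,5,7,9}; col 6 has {1,2,7,8,9}; box has {2,5,7,8,9} → only 6 remains.
J5 = 8: row 5 has {1,2,3,4,5,6,7,9}; col 9 has {1,2,3,4,5,6,7,9}; box has {1,2,3,4,5,6,7,9} → only 8 remains.
C6 = 1: row 6 has {2,3,5,7,8,9}; col 3 has {2,3,4,6,7,8,9}; box has {2,3,7,8,9} → only 1 remains.
F6 = 4: row 6 has {1,2,3,5,7,8,9}; col 6 has {1,2,6,7,8,9}; box has {2,5,6,7,8,9} → only 4 remains.
D9 = 3: row 9 has {1,2,6,7,8}; col 4 has {2,4,5,6,7,8,9}; box has {1,2,4,6,7,8,9} → only 3 remains.
F9 = 5: row 9 has {1,2,3,6,7,8}; col 6 has {1,2,4,6,7,8,9}; box has {1,2,3,4,6,7,8,9} → only 5 remains.
A2 = 1: row 2 has {2,3,4,6,7,8,9}; col 1 has {2,3,5,7,8}; box has {2,3,4,7,8} → only 1 remains.
B2 = 5: row 2 has {1,2,3,4,6,7,8,9}; col 2 has {1,2,3,7,8}; box has {1,2,3,4,7,8} → only 5 remains.
B4 = 4: row 4 has {2,6,7,8,9}; col 2 has {1,2,3,5,7,8}; box has {1,2,3,7,8,9} → only 4 remains.
C4 = 5: row 4 has {2,4,6,7,8,9}; col 3 has {1,2,3,4,6,7,8,9}; box has {1,2,3,4,7,8,9} → only 5 remains.
D4 = 1: row 4 has {2,4,5,6,7,8,9}; col 4 has {2,3,4,5,6,7,8,9}; box has {2,4,5,6,7,8,9} → only 1 remains.
F4 = 3: row 4 has {1,2,4,5,6,7,8,9}; col 6 has {1,2,4,5,6,7,8,9}; box has {1,2,4,5,6,7,8,9} → only 3 remains.
A6 = 6: row 6 has {1,2,3,4,5,7,8,9}; col 1 has {1,2,3,5,7,8}; box has {1,2,3,4,5,7,8,9} → only 6 remains.
B9 = 9: row 9 has {1,2,3,5,6,7,8}; col 2 has {1,2,3,4,5,7,8}; box has {1,2,3,5,6,7,8} → only 9 remains.
A1 = 9: row 1 has {1,2,3,4,5,7,8}; col 1 has {1,2,3,5,6,7,8}; box has {1,2,3,4,5,7,8} → only 9 remains.

9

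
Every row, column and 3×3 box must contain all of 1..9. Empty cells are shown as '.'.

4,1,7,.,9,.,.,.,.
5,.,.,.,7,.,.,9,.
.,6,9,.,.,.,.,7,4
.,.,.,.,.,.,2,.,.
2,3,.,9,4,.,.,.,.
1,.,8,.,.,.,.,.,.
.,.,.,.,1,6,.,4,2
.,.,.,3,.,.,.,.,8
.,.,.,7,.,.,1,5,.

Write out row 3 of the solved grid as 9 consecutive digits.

R8C8 = 6 (sole candidate).
R6C8 = 3 (sole candidate).
R8C3 = 1 (hidden single in row 8).
R2C4 = 4 (hidden single in column 4).
R6C7 = 4 (hidden single in column 7).
R1C8 = 2 (hidden single in column 8).
R1C4 = 6 (hidden single in box 2).
R2C9 = 1 (hidden single in box 3).
R2C7 = 6 (hidden single in row 2).
Singles propagation stalls; R3C1 is still open with candidates {3,8}.
  Try R3C1 = 8: this forces R2C2=2, R2C3=3, R2C6=8, R7C3=5, R7C4=8, R9C5=2; then row 8 has no cell left for 2 — contradiction.
So R3C1 = 3.
R2C3 = 2 (sole candidate).
R2C2 = 8 (sole candidate).
R2C6 = 3 (sole candidate).
R4C5 = 3 (hidden single in row 4).
R6C5 = 6 (hidden single in column 5).
Singles propagation stalls; R3C7 is still open with candidates {5,8}.
  Try R3C7 = 5: this forces R1C9=3, R9C9=9; then column 7 has no cell left for 9 — contradiction.
So R3C7 = 8.
R1C6 = 8 (hidden single in row 1).
R5C8 = 8 (hidden single in row 5).
R4C8 = 1 (sole candidate).
R4C4 = 8 (hidden single in row 4).
R7C4 = 5 (sole candidate).
R8C5 = 2 (sole candidate).
R9C5 = 8 (sole candidate).
R3C5 = 5: row 3 has {3,4,6,7,8,9}; col 5 has {1,2,3,4,6,7,8,9}; box has {3,4,6,7,8,9} → only 5 remains.
R6C4 = 2 (sole candidate).
R7C3 = 3 (sole candidate).
R3C4 = 1: row 3 has {3,4,5,6,7,8,9}; col 4 has {2,3,4,5,6,7,8,9}; box has {3,4,5,6,7,8,9} → only 1 remains.
R3C6 = 2: row 3 has {1,3,4,5,6,7,8,9}; col 6 has {3,6,8}; box has {1,3,4,5,6,7,8,9} → only 2 remains.

369152874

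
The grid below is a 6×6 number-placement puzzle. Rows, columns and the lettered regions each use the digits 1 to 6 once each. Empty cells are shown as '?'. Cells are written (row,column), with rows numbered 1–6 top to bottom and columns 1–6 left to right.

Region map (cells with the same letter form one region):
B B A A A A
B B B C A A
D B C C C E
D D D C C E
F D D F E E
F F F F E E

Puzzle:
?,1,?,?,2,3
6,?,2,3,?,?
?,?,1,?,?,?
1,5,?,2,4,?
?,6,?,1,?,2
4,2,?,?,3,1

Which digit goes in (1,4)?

(1,1) = 5 (sole candidate).
(2,2) = 4 (sole candidate).
(2,6) = 5 (sole candidate).
(3,2) = 3 (sole candidate).
(4,3) = 3 (sole candidate).
(4,6) = 6 (sole candidate).
(5,1) = 3 (sole candidate).
(5,3) = 4 (sole candidate).
(5,5) = 5 (sole candidate).
(1,3) = 6 (sole candidate).
(1,4) = 4: row 1 has {1,2,3,5,6}; col 4 has {1,2,3}; region has {2,3,5,6} → only 4 remains.

4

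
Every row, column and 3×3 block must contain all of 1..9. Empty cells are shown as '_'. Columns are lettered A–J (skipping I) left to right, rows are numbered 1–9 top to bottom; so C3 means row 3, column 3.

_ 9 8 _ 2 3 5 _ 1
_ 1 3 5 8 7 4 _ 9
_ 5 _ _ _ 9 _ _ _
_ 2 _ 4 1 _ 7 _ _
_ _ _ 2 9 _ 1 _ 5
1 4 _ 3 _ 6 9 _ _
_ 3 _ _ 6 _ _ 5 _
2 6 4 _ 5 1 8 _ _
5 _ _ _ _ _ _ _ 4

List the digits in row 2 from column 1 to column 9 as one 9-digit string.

613587429

D1 = 6 (sole candidate).
H1 = 7 (sole candidate).
A2 = 6: row 2 has {1,3,4,5,7,8,9}; col 1 has {1,2,5}; box has {1,3,5,8,9} → only 6 remains.
H2 = 2: row 2 has {1,3,4,5,6,7,8,9}; col 8 has {5,7}; box has {1,4,5,7,9} → only 2 remains.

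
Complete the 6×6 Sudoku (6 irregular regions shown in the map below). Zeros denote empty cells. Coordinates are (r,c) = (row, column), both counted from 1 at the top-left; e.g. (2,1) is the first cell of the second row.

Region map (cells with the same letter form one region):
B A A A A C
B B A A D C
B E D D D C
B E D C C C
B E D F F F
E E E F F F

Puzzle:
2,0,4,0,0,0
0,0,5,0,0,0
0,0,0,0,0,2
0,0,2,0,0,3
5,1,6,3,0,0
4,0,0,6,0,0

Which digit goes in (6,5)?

5

(1,4) = 1 (sole candidate).
(2,4) = 2 (sole candidate).
(5,6) = 4 (sole candidate).
(6,3) = 3 (sole candidate).
(3,3) = 1 (sole candidate).
(5,5) = 2 (sole candidate).
(1,6) = 5 (hidden single in row 1).
(4,4) = 4 (sole candidate).
(6,6) = 1 (sole candidate).
(2,6) = 6 (sole candidate).
(3,4) = 5 (sole candidate).
(4,5) = 1 (sole candidate).
(6,5) = 5: row 6 has {1,3,4,6}; col 5 has {1,2}; region has {1,2,3,4,6} → only 5 remains.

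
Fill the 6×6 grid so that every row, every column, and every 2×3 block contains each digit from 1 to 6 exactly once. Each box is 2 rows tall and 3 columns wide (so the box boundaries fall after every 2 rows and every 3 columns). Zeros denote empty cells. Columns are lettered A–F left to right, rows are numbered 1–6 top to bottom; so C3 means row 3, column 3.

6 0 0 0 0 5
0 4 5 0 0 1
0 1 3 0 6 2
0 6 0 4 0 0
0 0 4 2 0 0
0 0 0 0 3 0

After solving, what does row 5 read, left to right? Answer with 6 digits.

134256

D1 = 3: row 1 has {5,6}; col 4 has {2,4}; box has {1,5} → only 3 remains.
D2 = 6: row 2 has {1,4,5}; col 4 has {2,3,4}; box has {1,3,5} → only 6 remains.
E2 = 2: row 2 has {1,4,5,6}; col 5 has {3,6}; box has {1,3,5,6} → only 2 remains.
D3 = 5: row 3 has {1,2,3,6}; col 4 has {2,3,4,6}; box has {2,4,6} → only 5 remains.
C4 = 2: row 4 has {4,6}; col 3 has {3,4,5}; box has {1,3,6} → only 2 remains.
E4 = 1: row 4 has {2,4,6}; col 5 has {2,3,6}; box has {2,4,5,6} → only 1 remains.
F4 = 3: row 4 has {1,2,4,6}; col 6 has {1,2,5}; box has {1,2,4,5,6} → only 3 remains.
E5 = 5: row 5 has {2,4}; col 5 has {1,2,3,6}; box has {2,3} → only 5 remains.
F5 = 6: row 5 has {2,4,5}; col 6 has {1,2,3,5}; box has {2,3,5} → only 6 remains.
D6 = 1: row 6 has {3}; col 4 has {2,3,4,5,6}; box has {2,3,5,6} → only 1 remains.
F6 = 4: row 6 has {1,3}; col 6 has {1,2,3,5,6}; box has {1,2,3,5,6} → only 4 remains.
B1 = 2: row 1 has {3,5,6}; col 2 has {1,4,6}; box has {4,5,6} → only 2 remains.
C1 = 1: row 1 has {2,3,5,6}; col 3 has {2,3,4,5}; box has {2,4,5,6} → only 1 remains.
E1 = 4: row 1 has {1,2,3,5,6}; col 5 has {1,2,3,5,6}; box has {1,2,3,5,6} → only 4 remains.
A2 = 3: row 2 has {1,2,4,5,6}; col 1 has {6}; box has {1,2,4,5,6} → only 3 remains.
A3 = 4: row 3 has {1,2,3,5,6}; col 1 has {3,6}; box has {1,2,3,6} → only 4 remains.
A4 = 5: row 4 has {1,2,3,4,6}; col 1 has {3,4,6}; box has {1,2,3,4,6} → only 5 remains.
A5 = 1: row 5 has {2,4,5,6}; col 1 has {3,4,5,6}; box has {4} → only 1 remains.
B5 = 3: row 5 has {1,2,4,5,6}; col 2 has {1,2,4,6}; box has {1,4} → only 3 remains.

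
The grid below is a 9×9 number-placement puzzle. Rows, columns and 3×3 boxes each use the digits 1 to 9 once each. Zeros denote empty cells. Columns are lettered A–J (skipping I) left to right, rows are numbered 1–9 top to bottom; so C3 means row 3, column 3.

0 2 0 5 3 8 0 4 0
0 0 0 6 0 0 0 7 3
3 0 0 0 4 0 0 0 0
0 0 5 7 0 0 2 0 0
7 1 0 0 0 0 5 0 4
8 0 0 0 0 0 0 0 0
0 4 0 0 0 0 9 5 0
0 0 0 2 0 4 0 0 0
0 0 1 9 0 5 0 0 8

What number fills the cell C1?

D3 = 1 (sole candidate).
C1 = 7: in row 1, 7 can only go here (every other open cell in that row sees a 7).

7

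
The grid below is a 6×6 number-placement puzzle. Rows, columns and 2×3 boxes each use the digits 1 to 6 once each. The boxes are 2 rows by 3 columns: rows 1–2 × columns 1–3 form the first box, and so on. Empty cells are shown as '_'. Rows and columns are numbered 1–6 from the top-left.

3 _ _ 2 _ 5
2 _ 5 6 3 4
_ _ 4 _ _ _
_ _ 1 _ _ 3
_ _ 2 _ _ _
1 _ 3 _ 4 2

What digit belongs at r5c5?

r1c3 = 6 (sole candidate).
r1c5 = 1 (sole candidate).
r2c2 = 1 (sole candidate).
r6c4 = 5 (sole candidate).
r1c2 = 4 (sole candidate).
r3c4 = 1 (sole candidate).
r3c6 = 6 (sole candidate).
r4c4 = 4 (sole candidate).
r5c4 = 3 (sole candidate).
r5c5 = 6: row 5 has {2,3}; col 5 has {1,3,4}; box has {2,3,4,5} → only 6 remains.

6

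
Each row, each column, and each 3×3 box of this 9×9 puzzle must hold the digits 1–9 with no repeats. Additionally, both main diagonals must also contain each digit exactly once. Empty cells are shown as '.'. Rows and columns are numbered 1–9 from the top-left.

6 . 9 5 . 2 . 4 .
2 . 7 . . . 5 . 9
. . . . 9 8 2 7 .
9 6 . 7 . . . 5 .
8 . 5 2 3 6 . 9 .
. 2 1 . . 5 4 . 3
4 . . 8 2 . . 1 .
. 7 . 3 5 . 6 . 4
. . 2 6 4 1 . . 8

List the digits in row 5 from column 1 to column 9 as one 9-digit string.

R1C9 = 1 (sole candidate).
R3C3 = 4 (sole candidate).
R3C4 = 1 (sole candidate).
R3C9 = 6 (sole candidate).
R4C3 = 3 (sole candidate).
R4C6 = 4 (sole candidate).
R4C9 = 2 (sole candidate).
R5C2 = 4: row 5 has {2,3,5,6,8,9}; col 2 has {2,6,7}; box has {1,2,3,5,6,8,9} → only 4 remains.
R5C9 = 7: row 5 has {2,3,4,5,6,8,9}; col 9 has {1,2,3,4,6,8,9}; box has {2,3,4,5,9} → only 7 remains.
R6C1 = 7 (sole candidate).
R6C4 = 9 (sole candidate).
R6C5 = 8 (sole candidate).
R6C8 = 6 (sole candidate).
R7C3 = 6 (sole candidate).
R7C7 = 9 (sole candidate).
R7C9 = 5 (sole candidate).
R8C1 = 1 (sole candidate).
R8C3 = 8 (sole candidate).
R8C6 = 9 (sole candidate).
R8C8 = 2 (sole candidate).
R9C1 = 5 (sole candidate).
R9C8 = 3 (sole candidate).
R1C5 = 7 (sole candidate).
R2C2 = 1 (sole candidate).
R2C4 = 4 (sole candidate).
R2C5 = 6 (sole candidate).
R2C6 = 3 (sole candidate).
R2C8 = 8 (sole candidate).
R3C1 = 3 (sole candidate).
R3C2 = 5 (sole candidate).
R4C5 = 1 (sole candidate).
R4C7 = 8 (sole candidate).
R5C7 = 1: row 5 has {2,3,4,5,6,7,8,9}; col 7 has {2,4,5,6,8,9}; box has {2,3,4,5,6,7,8,9} → only 1 remains.

845236197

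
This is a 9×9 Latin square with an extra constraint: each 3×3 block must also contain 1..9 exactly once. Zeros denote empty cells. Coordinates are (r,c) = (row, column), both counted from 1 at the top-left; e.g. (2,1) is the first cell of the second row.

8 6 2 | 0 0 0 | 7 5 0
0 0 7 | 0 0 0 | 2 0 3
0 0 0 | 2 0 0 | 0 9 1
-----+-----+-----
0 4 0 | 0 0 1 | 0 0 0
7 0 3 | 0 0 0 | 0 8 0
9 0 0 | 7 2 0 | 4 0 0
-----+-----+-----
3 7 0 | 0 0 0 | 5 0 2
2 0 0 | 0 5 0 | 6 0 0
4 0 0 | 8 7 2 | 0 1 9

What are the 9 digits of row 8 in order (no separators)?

(1,9) = 4: row 1 has {2,5,6,7,8}; col 9 has {1,2,3,9}; box has {1,2,3,5,7,9} → only 4 remains.
(2,8) = 6: row 2 has {2,3,7}; col 8 has {1,5,8,9}; box has {1,2,3,4,5,7,9} → only 6 remains.
(3,1) = 5: row 3 has {1,2,9}; col 1 has {2,3,4,7,8,9}; box has {2,6,7,8} → only 5 remains.
(3,2) = 3: row 3 has {1,2,5,9}; col 2 has {4,6,7}; box has {2,5,6,7,8} → only 3 remains.
(3,3) = 4: row 3 has {1,2,3,5,9}; col 3 has {2,3,7}; box has {2,3,5,6,7,8} → only 4 remains.
(3,7) = 8: row 3 has {1,2,3,4,5,9}; col 7 has {2,4,5,6,7}; box has {1,2,3,4,5,6,7,9} → only 8 remains.
(4,1) = 6: row 4 has {1,4}; col 1 has {2,3,4,5,7,8,9}; box has {3,4,7,9} → only 6 remains.
(6,8) = 3: row 6 has {2,4,7,9}; col 8 has {1,5,6,8,9}; box has {4,8} → only 3 remains.
(7,8) = 4: row 7 has {2,3,5,7}; col 8 has {1,3,5,6,8,9}; box has {1,2,5,6,9} → only 4 remains.
(8,8) = 7: row 8 has {2,5,6}; col 8 has {1,3,4,5,6,8,9}; box has {1,2,4,5,6,9} → only 7 remains.
(8,9) = 8: row 8 has {2,5,6,7}; col 9 has {1,2,3,4,9}; box has {1,2,4,5,6,7,9} → only 8 remains.
(9,2) = 5: row 9 has {1,2,4,7,8,9}; col 2 has {3,4,6,7}; box has {2,3,4,7} → only 5 remains.
(9,3) = 6: row 9 has {1,2,4,5,7,8,9}; col 3 has {2,3,4,7}; box has {2,3,4,5,7} → only 6 remains.
(9,7) = 3: row 9 has {1,2,4,5,6,7,8,9}; col 7 has {2,4,5,6,7,8}; box has {1,2,4,5,6,7,8,9} → only 3 remains.
(2,1) = 1: row 2 has {2,3,6,7}; col 1 has {2,3,4,5,6,7,8,9}; box has {2,3,4,5,6,7,8} → only 1 remains.
(2,2) = 9: row 2 has {1,2,3,6,7}; col 2 has {3,4,5,6,7}; box has {1,2,3,4,5,6,7,8} → only 9 remains.
(3,5) = 6: row 3 has {1,2,3,4,5,8,9}; col 5 has {2,5,7}; box has {2} → only 6 remains.
(3,6) = 7: row 3 has {1,2,3,4,5,6,8,9}; col 6 has {1,2}; box has {2,6} → only 7 remains.
(4,7) = 9: row 4 has {1,4,6}; col 7 has {2,3,4,5,6,7,8}; box has {3,4,8} → only 9 remains.
(4,8) = 2: row 4 has {1,4,6,9}; col 8 has {1,3,4,5,6,7,8,9}; box has {3,4,8,9} → only 2 remains.
(5,7) = 1: row 5 has {3,7,8}; col 7 has {2,3,4,5,6,7,8,9}; box has {2,3,4,8,9} → only 1 remains.
(8,2) = 1: row 8 has {2,5,6,7,8}; col 2 has {3,4,5,6,7,9}; box has {2,3,4,5,6,7} → only 1 remains.
(8,3) = 9: row 8 has {1,2,5,6,7,8}; col 3 has {2,3,4,6,7}; box has {1,2,3,4,5,6,7} → only 9 remains.
(5,2) = 2: row 5 has {1,3,7,8}; col 2 has {1,3,4,5,6,7,9}; box has {3,4,6,7,9} → only 2 remains.
(6,2) = 8: row 6 has {2,3,4,7,9}; col 2 has {1,2,3,4,5,6,7,9}; box has {2,3,4,6,7,9} → only 8 remains.
(7,3) = 8: row 7 has {2,3,4,5,7}; col 3 has {2,3,4,6,7,9}; box has {1,2,3,4,5,6,7,9} → only 8 remains.
(4,3) = 5: row 4 has {1,2,4,6,9}; col 3 has {2,3,4,6,7,8,9}; box has {2,3,4,6,7,8,9} → only 5 remains.
(4,4) = 3: row 4 has {1,2,4,5,6,9}; col 4 has {2,7,8}; box has {1,2,7} → only 3 remains.
(4,5) = 8: row 4 has {1,2,3,4,5,6,9}; col 5 has {2,5,6,7}; box has {1,2,3,7} → only 8 remains.
(4,9) = 7: row 4 has {1,2,3,4,5,6,8,9}; col 9 has {1,2,3,4,8,9}; box has {1,2,3,4,8,9} → only 7 remains.
(6,3) = 1: row 6 has {2,3,4,7,8,9}; col 3 has {2,3,4,5,6,7,8,9}; box has {2,3,4,5,6,7,8,9} → only 1 remains.
(8,4) = 4: row 8 has {1,2,5,6,7,8,9}; col 4 has {2,3,7,8}; box has {2,5,7,8} → only 4 remains.
(8,6) = 3: row 8 has {1,2,4,5,6,7,8,9}; col 6 has {1,2,7}; box has {2,4,5,7,8} → only 3 remains.

219453678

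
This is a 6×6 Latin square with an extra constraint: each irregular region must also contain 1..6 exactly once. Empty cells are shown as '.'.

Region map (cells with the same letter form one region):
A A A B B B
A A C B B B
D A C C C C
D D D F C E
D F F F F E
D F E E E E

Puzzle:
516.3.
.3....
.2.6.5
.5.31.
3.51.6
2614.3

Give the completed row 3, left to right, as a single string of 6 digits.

row 1, column 4 = 2: row 1 has {1,3,5,6}; col 4 has {1,3,4,6}; region has {3} → only 2 remains.
row 1, column 6 = 4: row 1 has {1,2,3,5,6}; col 6 has {3,5,6}; region has {2,3} → only 4 remains.
row 2, column 1 = 4: row 2 has {3}; col 1 has {2,3,5}; region has {1,2,3,5,6} → only 4 remains.
row 2, column 3 = 2: row 2 has {3,4}; col 3 has {1,5,6}; region has {1,5,6} → only 2 remains.
row 2, column 4 = 5: row 2 has {2,3,4}; col 4 has {1,2,3,4,6}; region has {2,3,4} → only 5 remains.
row 2, column 5 = 6: row 2 has {2,3,4,5}; col 5 has {1,3}; region has {2,3,4,5} → only 6 remains.
row 2, column 6 = 1: row 2 has {2,3,4,5,6}; col 6 has {3,4,5,6}; region has {2,3,4,5,6} → only 1 remains.
row 3, column 1 = 1: row 3 has {2,5,6}; col 1 has {2,3,4,5}; region has {2,3,5} → only 1 remains.
row 3, column 5 = 4: row 3 has {1,2,5,6}; col 5 has {1,3,6}; region has {1,2,5,6} → only 4 remains.
row 4, column 1 = 6: row 4 has {1,3,5}; col 1 has {1,2,3,4,5}; region has {1,2,3,5} → only 6 remains.
row 4, column 3 = 4: row 4 has {1,3,5,6}; col 3 has {1,2,5,6}; region has {1,2,3,5,6} → only 4 remains.
row 4, column 6 = 2: row 4 has {1,3,4,5,6}; col 6 has {1,3,4,5,6}; region has {1,3,4,6} → only 2 remains.
row 5, column 2 = 4: row 5 has {1,3,5,6}; col 2 has {1,2,3,5,6}; region has {1,3,5,6} → only 4 remains.
row 5, column 5 = 2: row 5 has {1,3,4,5,6}; col 5 has {1,3,4,6}; region has {1,3,4,5,6} → only 2 remains.
row 6, column 5 = 5: row 6 has {1,2,3,4,6}; col 5 has {1,2,3,4,6}; region has {1,2,3,4,6} → only 5 remains.
row 3, column 3 = 3: row 3 has {1,2,4,5,6}; col 3 has {1,2,4,5,6}; region has {1,2,4,5,6} → only 3 remains.

123645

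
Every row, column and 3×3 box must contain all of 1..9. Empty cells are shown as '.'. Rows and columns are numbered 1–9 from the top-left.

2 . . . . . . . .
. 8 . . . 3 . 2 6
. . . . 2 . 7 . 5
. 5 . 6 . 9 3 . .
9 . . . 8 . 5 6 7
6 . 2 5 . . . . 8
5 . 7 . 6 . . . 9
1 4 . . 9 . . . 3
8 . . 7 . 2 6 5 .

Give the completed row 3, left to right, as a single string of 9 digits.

361928745

row 8, column 3 = 6: row 8 has {1,3,4,9}; col 3 has {2,7}; box has {1,4,5,7,8} → only 6 remains.
row 8, column 4 = 8: row 8 has {1,3,4,6,9}; col 4 has {5,6,7}; box has {2,6,7,9} → only 8 remains.
row 8, column 6 = 5: row 8 has {1,3,4,6,8,9}; col 6 has {2,3,9}; box has {2,6,7,8,9} → only 5 remains.
row 8, column 7 = 2: row 8 has {1,3,4,5,6,8,9}; col 7 has {3,5,6,7}; box has {3,5,6,9} → only 2 remains.
row 8, column 8 = 7: row 8 has {1,2,3,4,5,6,8,9}; col 8 has {2,5,6}; box has {2,3,5,6,9} → only 7 remains.
row 4, column 9 = 2: in row 4, 2 can only go here (every other open cell in that row sees a 2).
row 4, column 3 = 8: in row 4, 8 can only go here (every other open cell in that row sees an 8).
row 5, column 4 = 2: in row 5, 2 can only go here (every other open cell in that row sees a 2).
row 7, column 2 = 2: in row 7, 2 can only go here (every other open cell in that row sees a 2).
row 7, column 4 = 3: in row 7, 3 can only go here (every other open cell in that row sees a 3).
row 3, column 1 = 3: in column 1, 3 can only go here (every other open cell in that column sees a 3).
row 1, column 8 = 3: in row 1, 3 can only go here (every other open cell in that row sees a 3).
row 6, column 5 = 3: in column 5, 3 can only go here (every other open cell in that column sees a 3).
Singles propagation stalls; row 3, column 6 is still open with candidates {1,4,6,8}.
  Try row 3, column 6 = 1: then column 4 has no cell left for 1 — contradiction.
  Try row 3, column 6 = 4: then column 4 has no cell left for 4 — contradiction.
  Try row 3, column 6 = 6: this forces row 1, column 2=6, row 3, column 8=8, row 1, column 6=8, row 1, column 5=7, row 1, column 3=5, row 2, column 5=5, row 2, column 1=7; then row 4 has no cell left for 7 — contradiction.
So row 3, column 6 = 8.
row 1, column 7 = 8 (hidden single in row 1).
row 3, column 2 = 6: in row 3, 6 can only go here (every other open cell in that row sees a 6).
row 1, column 6 = 6 (hidden single in row 1).
row 7, column 8 = 8 (hidden single in row 7).
row 6, column 6 = 7 (hidden single in column 6).
row 6, column 2 = 1 (sole candidate).
row 5, column 2 = 3 (sole candidate).
row 5, column 3 = 4 (sole candidate).
row 5, column 6 = 1 (sole candidate).
row 7, column 6 = 4 (sole candidate).
row 7, column 7 = 1 (sole candidate).
row 9, column 2 = 9 (sole candidate).
row 9, column 3 = 3 (sole candidate).
row 9, column 5 = 1 (sole candidate).
row 9, column 9 = 4 (sole candidate).
row 1, column 2 = 7 (sole candidate).
row 1, column 9 = 1 (sole candidate).
row 2, column 1 = 4 (sole candidate).
row 2, column 7 = 9 (sole candidate).
row 3, column 8 = 4: row 3 has {2,3,5,6,7,8}; col 8 has {2,3,5,6,7,8}; box has {1,2,3,5,6,7,8,9} → only 4 remains.
row 4, column 1 = 7 (sole candidate).
row 4, column 5 = 4 (sole candidate).
row 4, column 8 = 1 (sole candidate).
row 6, column 7 = 4 (sole candidate).
row 6, column 8 = 9 (sole candidate).
row 1, column 5 = 5 (sole candidate).
row 2, column 4 = 1 (sole candidate).
row 2, column 5 = 7 (sole candidate).
row 3, column 4 = 9: row 3 has {2,3,4,5,6,7,8}; col 4 has {1,2,3,5,6,7,8}; box has {1,2,3,5,6,7,8} → only 9 remains.
row 1, column 3 = 9 (sole candidate).
row 1, column 4 = 4 (sole candidate).
row 2, column 3 = 5 (sole candidate).
row 3, column 3 = 1: row 3 has {2,3,4,5,6,7,8,9}; col 3 has {2,3,4,5,6,7,8,9}; box has {2,3,4,5,6,7,8,9} → only 1 remains.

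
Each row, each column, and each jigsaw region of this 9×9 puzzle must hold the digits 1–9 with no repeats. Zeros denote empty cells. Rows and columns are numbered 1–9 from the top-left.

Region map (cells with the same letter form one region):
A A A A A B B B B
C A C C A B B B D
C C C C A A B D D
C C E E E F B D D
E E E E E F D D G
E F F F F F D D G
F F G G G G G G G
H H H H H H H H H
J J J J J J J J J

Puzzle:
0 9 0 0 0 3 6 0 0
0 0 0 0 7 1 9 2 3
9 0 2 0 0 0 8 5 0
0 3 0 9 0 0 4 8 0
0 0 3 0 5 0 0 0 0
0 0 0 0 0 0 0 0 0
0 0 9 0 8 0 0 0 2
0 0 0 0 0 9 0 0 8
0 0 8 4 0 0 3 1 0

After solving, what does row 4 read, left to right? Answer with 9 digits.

R1C8 = 7 (sole candidate).
R1C9 = 5 (sole candidate).
R3C5 = 3 (hidden single in row 3).
R5C8 = 9 (hidden single in row 5).
R6C4 = 3 (hidden single in row 6).
R6C5 = 9 (hidden single in row 6).
R7C8 = 3 (hidden single in row 7).
R8C1 = 3 (hidden single in row 8).
R9C9 = 9 (hidden single in row 9).
R2C2 = 5 (hidden single in region A).
R3C6 = 6 (hidden single in region A).
R4C1 = 5: in region C, 5 can only go here (every other open cell in that region sees a 5).
R9C6 = 5 (hidden single in row 9).
R6C3 = 5 (hidden single in row 6).
Singles propagation stalls before every target cell is settled. Branch on R1C3 (candidates {1,4}).
  Try R1C3 = 4: this forces R2C3=6, R2C4=8, R2C1=4, R1C1=8, R3C9=4, R6C8=6, R8C8=4; then column 5 has no cell left for 4 — contradiction.
So R1C3 = 1.
Singles propagation stalls before every target cell is settled. Branch on R6C8 (candidates {4,6}).
  Try R6C8 = 4: this forces R8C8=6, R3C2=4; then row 2 has no cell left for 4 — contradiction.
So R6C8 = 6.
R8C8 = 4 (sole candidate).
R2C3 = 4 (hidden single in column 3).
R3C9 = 4 (hidden single in row 3).
R1C5 = 4 (hidden single in column 5).
R5C9 = 6 (hidden single in column 9).
R7C6 = 4 (hidden single in region G).
R6C2 = 4 (hidden single in region F).
R5C1 = 4 (hidden single in row 5).
R5C2 = 8 (hidden single in column 2).
R6C6 = 8 (hidden single in row 6).
Singles propagation stalls; R4C3 is still open with candidates {6,7}.
  Try R4C3 = 7: this forces R4C6=2, R4C9=1, R5C6=7, R5C7=2, R6C7=7; then R6C9 has no candidate left — contradiction.
So R4C3 = 6.
R8C3 = 7 (sole candidate).
Singles propagation stalls; R4C5 is still open with candidates {1,2}.
  Try R4C5 = 2: this forces R4C6=7, R4C9=1, R5C6=2, R5C7=7, R6C7=2, R6C9=7; then row 7 has no cell left for 7 — contradiction.
So R4C5 = 1.
R4C9 = 7: row 4 has {1,3,4,5,6,8,9}; col 9 has {2,3,4,5,6,8,9}; region has {3,4,5,6,8,9} → only 7 remains.
R6C9 = 1 (sole candidate).
R4C6 = 2: row 4 has {1,3,4,5,6,7,8,9}; col 6 has {1,3,4,5,6,8,9}; region has {3,4,5,8,9} → only 2 remains.

536912487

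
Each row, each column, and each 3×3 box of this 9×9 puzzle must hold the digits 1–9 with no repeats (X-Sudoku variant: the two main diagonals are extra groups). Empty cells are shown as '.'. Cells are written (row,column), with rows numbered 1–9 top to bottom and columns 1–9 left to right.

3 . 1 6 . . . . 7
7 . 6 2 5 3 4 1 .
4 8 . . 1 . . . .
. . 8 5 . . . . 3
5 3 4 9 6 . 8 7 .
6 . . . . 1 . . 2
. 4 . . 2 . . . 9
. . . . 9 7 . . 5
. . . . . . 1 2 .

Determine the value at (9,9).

4

(2,2) = 9 (sole candidate).
(2,9) = 8 (sole candidate).
(3,3) = 2 (sole candidate).
(3,4) = 7 (sole candidate).
(3,6) = 9 (sole candidate).
(3,9) = 6 (sole candidate).
(5,6) = 2 (sole candidate).
(5,9) = 1 (sole candidate).
(6,2) = 7 (sole candidate).
(6,3) = 9 (sole candidate).
(6,7) = 5 (sole candidate).
(6,8) = 4 (sole candidate).
(7,7) = 7 (sole candidate).
(8,2) = 2 (sole candidate).
(8,3) = 3 (sole candidate).
(8,7) = 6 (sole candidate).
(8,8) = 8 (sole candidate).
(9,9) = 4: row 9 has {1,2}; col 9 has {1,2,3,5,6,7,8,9}; box has {1,2,5,6,7,8,9}; main diagonal has {1,2,3,5,6,7,8,9} → only 4 remains.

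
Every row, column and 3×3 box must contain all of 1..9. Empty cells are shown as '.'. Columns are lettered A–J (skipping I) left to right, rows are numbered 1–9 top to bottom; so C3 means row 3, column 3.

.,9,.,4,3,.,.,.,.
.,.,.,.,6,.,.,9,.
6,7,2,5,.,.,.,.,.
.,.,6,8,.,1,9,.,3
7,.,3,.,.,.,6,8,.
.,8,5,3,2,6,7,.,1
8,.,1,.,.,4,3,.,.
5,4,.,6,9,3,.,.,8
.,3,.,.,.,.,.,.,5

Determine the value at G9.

A1 = 1 (sole candidate).
C1 = 8 (sole candidate).
B2 = 5 (sole candidate).
C2 = 4 (sole candidate).
J3 = 4 (sole candidate).
B4 = 2 (sole candidate).
B5 = 1 (sole candidate).
D5 = 9 (sole candidate).
F5 = 5 (sole candidate).
J5 = 2 (sole candidate).
H6 = 4 (sole candidate).
B7 = 6 (sole candidate).
C8 = 7 (sole candidate).
C9 = 9 (sole candidate).
A2 = 3 (sole candidate).
J2 = 7 (sole candidate).
A4 = 4 (sole candidate).
E4 = 7 (sole candidate).
H4 = 5 (sole candidate).
E5 = 4 (sole candidate).
A6 = 9 (sole candidate).
E7 = 5 (sole candidate).
J7 = 9 (sole candidate).
A9 = 2 (sole candidate).
J1 = 6 (sole candidate).
H1 = 2 (sole candidate).
H7 = 7 (sole candidate).
H8 = 1 (sole candidate).
G9 = 4: row 9 has {2,3,5,9}; col 7 has {3,6,7,9}; box has {1,3,5,7,8,9} → only 4 remains.

4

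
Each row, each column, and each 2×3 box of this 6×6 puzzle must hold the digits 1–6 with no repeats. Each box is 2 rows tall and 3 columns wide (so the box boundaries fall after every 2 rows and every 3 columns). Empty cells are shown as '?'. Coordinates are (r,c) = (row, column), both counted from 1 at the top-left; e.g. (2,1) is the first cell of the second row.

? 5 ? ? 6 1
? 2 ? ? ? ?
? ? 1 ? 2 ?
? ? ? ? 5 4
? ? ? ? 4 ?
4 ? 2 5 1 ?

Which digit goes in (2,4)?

(1,1) = 3: row 1 has {1,5,6}; col 1 has {4}; box has {2,5} → only 3 remains.
(1,3) = 4: row 1 has {1,3,5,6}; col 3 has {1,2}; box has {2,3,5} → only 4 remains.
(1,4) = 2: row 1 has {1,3,4,5,6}; col 4 has {5}; box has {1,6} → only 2 remains.
(2,3) = 6: row 2 has {2}; col 3 has {1,2,4}; box has {2,3,4,5} → only 6 remains.
(2,5) = 3: row 2 has {2,6}; col 5 has {1,2,4,5,6}; box has {1,2,6} → only 3 remains.
(2,6) = 5: row 2 has {2,3,6}; col 6 has {1,4}; box has {1,2,3,6} → only 5 remains.
(4,3) = 3: row 4 has {4,5}; col 3 has {1,2,4,6}; box has {1} → only 3 remains.
(5,3) = 5: row 5 has {4}; col 3 has {1,2,3,4,6}; box has {2,4} → only 5 remains.
(2,1) = 1: row 2 has {2,3,5,6}; col 1 has {3,4}; box has {2,3,4,5,6} → only 1 remains.
(2,4) = 4: row 2 has {1,2,3,5,6}; col 4 has {2,5}; box has {1,2,3,5,6} → only 4 remains.

4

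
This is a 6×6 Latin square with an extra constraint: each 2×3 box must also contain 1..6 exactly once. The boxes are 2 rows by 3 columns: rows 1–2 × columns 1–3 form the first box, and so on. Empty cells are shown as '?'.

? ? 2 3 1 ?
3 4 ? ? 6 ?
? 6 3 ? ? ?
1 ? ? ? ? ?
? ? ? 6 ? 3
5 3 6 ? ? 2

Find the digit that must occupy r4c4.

4

r1c1 = 6 (sole candidate).
r1c2 = 5 (sole candidate).
r1c6 = 4 (sole candidate).
r2c3 = 1 (sole candidate).
r2c6 = 5 (sole candidate).
r3c6 = 1 (sole candidate).
r4c2 = 2 (sole candidate).
r4c6 = 6 (sole candidate).
r5c2 = 1 (sole candidate).
r5c3 = 4 (sole candidate).
r5c5 = 5 (sole candidate).
r6c5 = 4 (sole candidate).
r2c4 = 2 (sole candidate).
r3c1 = 4 (sole candidate).
r3c4 = 5 (sole candidate).
r3c5 = 2 (sole candidate).
r4c3 = 5 (sole candidate).
r4c4 = 4: row 4 has {1,2,5,6}; col 4 has {2,3,5,6}; box has {1,2,5,6} → only 4 remains.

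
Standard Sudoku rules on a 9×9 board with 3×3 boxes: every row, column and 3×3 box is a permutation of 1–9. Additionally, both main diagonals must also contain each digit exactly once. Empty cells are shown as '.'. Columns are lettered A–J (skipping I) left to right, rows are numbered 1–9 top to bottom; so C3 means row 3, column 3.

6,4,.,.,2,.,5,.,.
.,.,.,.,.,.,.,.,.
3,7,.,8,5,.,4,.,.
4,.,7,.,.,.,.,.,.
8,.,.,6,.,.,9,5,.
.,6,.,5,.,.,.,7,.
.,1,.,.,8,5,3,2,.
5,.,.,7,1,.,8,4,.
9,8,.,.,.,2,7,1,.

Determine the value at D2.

E5 = 7: row 5 has {5,6,8,9}; col 5 has {1,2,5,8}; box has {5,6}; main diagonal has {3,4,6}; anti-diagonal has {4,5,9} → only 7 remains.
A7 = 7: row 7 has {1,2,3,5,8}; col 1 has {3,4,5,6,8,9}; box has {1,5,8,9} → only 7 remains.
C7 = 6: row 7 has {1,2,3,5,7,8}; col 3 has {7}; box has {1,5,7,8,9}; anti-diagonal has {4,5,7,9} → only 6 remains.
J7 = 9: row 7 has {1,2,3,5,6,7,8}; col 9 has {}; box has {1,2,3,4,7,8} → only 9 remains.
J8 = 6: row 8 has {1,4,5,7,8}; col 9 has {9}; box has {1,2,3,4,7,8,9} → only 6 remains.
J9 = 5: row 9 has {1,2,7,8,9}; col 9 has {6,9}; box has {1,2,3,4,6,7,8,9}; main diagonal has {3,4,6,7} → only 5 remains.
D7 = 4: row 7 has {1,2,3,5,6,7,8,9}; col 4 has {5,6,7,8}; box has {1,2,5,7,8} → only 4 remains.
D9 = 3: row 9 has {1,2,5,7,8,9}; col 4 has {4,5,6,7,8}; box has {1,2,4,5,7,8} → only 3 remains.
E9 = 6: row 9 has {1,2,3,5,7,8,9}; col 5 has {1,2,5,7,8}; box has {1,2,3,4,5,7,8} → only 6 remains.
F8 = 9: row 8 has {1,4,5,6,7,8}; col 6 has {2,5}; box has {1,2,3,4,5,6,7,8} → only 9 remains.
C9 = 4: row 9 has {1,2,3,5,6,7,8,9}; col 3 has {6,7}; box has {1,5,6,7,8,9} → only 4 remains.
F1 = 7: in row 1, 7 can only go here (every other open cell in that row sees a 7).
C2 = 5: in row 2, 5 can only go here (every other open cell in that row sees a 5).
J2 = 7: in row 2, 7 can only go here (every other open cell in that row sees a 7).
H2 = 8: in row 2, 8 can only go here (every other open cell in that row sees an 8).
C1 = 8: in row 1, 8 can only go here (every other open cell in that row sees an 8).
B4 = 5: in row 4, 5 can only go here (every other open cell in that row sees a 5).
J4 = 8: in row 4, 8 can only go here (every other open cell in that row sees an 8).
F6 = 8: in row 6, 8 can only go here (every other open cell in that row sees an 8).
B2 = 9: in column 2, 9 can only go here (every other open cell in that column sees a 9).
D2 = 1: row 2 has {5,7,8,9}; col 4 has {3,4,5,6,7,8}; box has {2,5,7,8} → only 1 remains.

1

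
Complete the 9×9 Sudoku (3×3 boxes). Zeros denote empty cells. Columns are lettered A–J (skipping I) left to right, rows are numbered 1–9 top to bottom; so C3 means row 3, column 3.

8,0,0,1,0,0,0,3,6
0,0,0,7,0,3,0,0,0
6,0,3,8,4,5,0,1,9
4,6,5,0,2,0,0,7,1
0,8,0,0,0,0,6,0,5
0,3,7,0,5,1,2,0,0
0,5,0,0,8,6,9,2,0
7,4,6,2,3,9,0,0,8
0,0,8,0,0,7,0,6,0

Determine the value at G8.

1

E1 = 9 (sole candidate).
F1 = 2 (sole candidate).
E2 = 6 (sole candidate).
G3 = 7 (sole candidate).
F4 = 8 (sole candidate).
G4 = 3 (sole candidate).
E5 = 7 (sole candidate).
F5 = 4 (sole candidate).
H5 = 9 (sole candidate).
A6 = 9 (sole candidate).
D6 = 6 (sole candidate).
J6 = 4 (sole candidate).
C7 = 1 (sole candidate).
D7 = 4 (sole candidate).
H8 = 5 (sole candidate).
D9 = 5 (sole candidate).
E9 = 1 (sole candidate).
G9 = 4 (sole candidate).
J9 = 3 (sole candidate).
B1 = 7 (sole candidate).
C1 = 4 (sole candidate).
G1 = 5 (sole candidate).
G2 = 8 (sole candidate).
H2 = 4 (sole candidate).
J2 = 2 (sole candidate).
B3 = 2 (sole candidate).
D4 = 9 (sole candidate).
C5 = 2 (sole candidate).
D5 = 3 (sole candidate).
H6 = 8 (sole candidate).
A7 = 3 (sole candidate).
J7 = 7 (sole candidate).
G8 = 1: row 8 has {2,3,4,5,6,7,8,9}; col 7 has {2,3,4,5,6,7,8,9}; box has {2,3,4,5,6,7,8,9} → only 1 remains.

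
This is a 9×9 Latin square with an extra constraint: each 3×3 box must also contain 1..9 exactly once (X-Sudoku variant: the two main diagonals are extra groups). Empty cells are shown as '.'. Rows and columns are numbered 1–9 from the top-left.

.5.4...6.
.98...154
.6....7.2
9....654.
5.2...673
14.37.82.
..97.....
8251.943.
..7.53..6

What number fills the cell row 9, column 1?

row 1, column 9 = 8 (sole candidate).
row 3, column 8 = 9 (sole candidate).
row 4, column 3 = 3 (sole candidate).
row 4, column 9 = 1 (sole candidate).
row 5, column 2 = 8 (sole candidate).
row 5, column 4 = 9 (sole candidate).
row 6, column 3 = 6 (sole candidate).
row 6, column 6 = 5 (sole candidate).
row 6, column 9 = 9 (sole candidate).
row 7, column 7 = 2 (sole candidate).
row 7, column 9 = 5 (sole candidate).
row 8, column 5 = 6 (sole candidate).
row 8, column 9 = 7 (sole candidate).
row 9, column 1 = 4: row 9 has {3,5,6,7}; col 1 has {1,5,8,9}; box has {2,5,7,8,9}; anti-diagonal has {2,3,5,6,7,8,9} → only 4 remains.

4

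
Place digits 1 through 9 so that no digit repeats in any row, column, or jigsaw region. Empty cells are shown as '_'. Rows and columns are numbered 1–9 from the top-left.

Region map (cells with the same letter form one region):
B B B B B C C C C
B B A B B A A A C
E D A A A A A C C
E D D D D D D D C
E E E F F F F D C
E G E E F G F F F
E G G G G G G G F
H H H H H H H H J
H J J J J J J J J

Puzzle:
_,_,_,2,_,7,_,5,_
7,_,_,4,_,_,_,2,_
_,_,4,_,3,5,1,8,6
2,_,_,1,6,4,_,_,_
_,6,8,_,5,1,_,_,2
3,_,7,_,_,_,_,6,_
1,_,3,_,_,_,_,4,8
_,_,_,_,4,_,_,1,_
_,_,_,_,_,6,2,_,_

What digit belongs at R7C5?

R3C1 = 9: row 3 has {1,3,4,5,6,8}; col 1 has {1,2,3,7}; region has {1,2,3,6,7,8} → only 9 remains.
R3C4 = 7: row 3 has {1,3,4,5,6,8,9}; col 4 has {1,2,4}; region has {1,2,3,4,5} → only 7 remains.
R5C1 = 4: row 5 has {1,2,5,6,8}; col 1 has {1,2,3,7,9}; region has {1,2,3,6,7,8,9} → only 4 remains.
R6C4 = 5: row 6 has {3,6,7}; col 4 has {1,2,4,7}; region has {1,2,3,4,6,7,8,9} → only 5 remains.
R3C2 = 2: row 3 has {1,3,4,5,6,7,8,9}; col 2 has {6}; region has {1,4,6} → only 2 remains.
R2C2 = 5: in row 2, 5 can only go here (every other open cell in that row sees a 5).
R2C9 = 3: in row 2, 3 can only go here (every other open cell in that row sees a 3).
R4C9 = 9: row 4 has {1,2,4,6}; col 9 has {2,3,6,8}; region has {2,3,5,6,7,8} → only 9 remains.
R6C9 = 4: row 6 has {3,5,6,7}; col 9 has {2,3,6,8,9}; region has {1,5,6,8} → only 4 remains.
R1C7 = 4: row 1 has {2,5,7}; col 7 has {1,2}; region has {2,3,5,6,7,8,9} → only 4 remains.
R1C9 = 1: row 1 has {2,4,5,7}; col 9 has {2,3,4,6,8,9}; region has {2,3,4,5,6,7,8,9} → only 1 remains.
R4C3 = 5: row 4 has {1,2,4,6,9}; col 3 has {3,4,7,8}; region has {1,2,4,6} → only 5 remains.
R6C7 = 9: row 6 has {3,4,5,6,7}; col 7 has {1,2,4}; region has {1,4,5,6,8} → only 9 remains.
R5C4 = 3: row 5 has {1,2,4,5,6,8}; col 4 has {1,2,4,5,7}; region has {1,4,5,6,8,9} → only 3 remains.
R5C7 = 7: row 5 has {1,2,3,4,5,6,8}; col 7 has {1,2,4,9}; region has {1,3,4,5,6,8,9} → only 7 remains.
R5C8 = 9: row 5 has {1,2,3,4,5,6,7,8}; col 8 has {1,2,4,5,6,8}; region has {1,2,4,5,6} → only 9 remains.
R6C5 = 2: row 6 has {3,4,5,6,7,9}; col 5 has {3,4,5,6}; region has {1,3,4,5,6,7,8,9} → only 2 remains.
R6C6 = 8: row 6 has {2,3,4,5,6,7,9}; col 6 has {1,4,5,6,7}; region has {3,4} → only 8 remains.
R2C6 = 9: row 2 has {2,3,4,5,7}; col 6 has {1,4,5,6,7,8}; region has {1,2,3,4,5,7} → only 9 remains.
R6C2 = 1: row 6 has {2,3,4,5,6,7,8,9}; col 2 has {2,5,6}; region has {3,4,8} → only 1 remains.
R7C6 = 2: row 7 has {1,3,4,8}; col 6 has {1,4,5,6,7,8,9}; region has {1,3,4,8} → only 2 remains.
R8C6 = 3: row 8 has {1,4}; col 6 has {1,2,4,5,6,7,8,9}; region has {1,4} → only 3 remains.
R2C3 = 6: row 2 has {2,3,4,5,7,9}; col 3 has {3,4,5,7,8}; region has {1,2,3,4,5,7,9} → only 6 remains.
R2C7 = 8: row 2 has {2,3,4,5,6,7,9}; col 7 has {1,2,4,7,9}; region has {1,2,3,4,5,6,7,9} → only 8 remains.
R4C7 = 3: row 4 has {1,2,4,5,6,9}; col 7 has {1,2,4,7,8,9}; region has {1,2,4,5,6,9} → only 3 remains.
R4C8 = 7: row 4 has {1,2,3,4,5,6,9}; col 8 has {1,2,4,5,6,8,9}; region has {1,2,3,4,5,6,9} → only 7 remains.
R9C8 = 3: row 9 has {2,6}; col 8 has {1,2,4,5,6,7,8,9}; region has {2,6} → only 3 remains.
R1C3 = 9: row 1 has {1,2,4,5,7}; col 3 has {3,4,5,6,7,8}; region has {2,4,5,7} → only 9 remains.
R1C5 = 8: row 1 has {1,2,4,5,7,9}; col 5 has {2,3,4,5,6}; region has {2,4,5,7,9} → only 8 remains.
R2C5 = 1: row 2 has {2,3,4,5,6,7,8,9}; col 5 has {2,3,4,5,6,8}; region has {2,4,5,7,8,9} → only 1 remains.
R4C2 = 8: row 4 has {1,2,3,4,5,6,7,9}; col 2 has {1,2,5,6}; region has {1,2,3,4,5,6,7,9} → only 8 remains.
R8C3 = 2: row 8 has {1,3,4}; col 3 has {3,4,5,6,7,8,9}; region has {1,3,4} → only 2 remains.
R9C3 = 1: row 9 has {2,3,6}; col 3 has {2,3,4,5,6,7,8,9}; region has {2,3,6} → only 1 remains.
R1C1 = 6: row 1 has {1,2,4,5,7,8,9}; col 1 has {1,2,3,4,7,9}; region has {1,2,4,5,7,8,9} → only 6 remains.
R1C2 = 3: row 1 has {1,2,4,5,6,7,8,9}; col 2 has {1,2,5,6,8}; region has {1,2,4,5,6,7,8,9} → only 3 remains.
R7C7 = 5: in row 7, 5 can only go here (every other open cell in that row sees a 5).
R8C7 = 6: row 8 has {1,2,3,4}; col 7 has {1,2,3,4,5,7,8,9}; region has {1,2,3,4} → only 6 remains.
R7C4 = 6: in row 7, 6 can only go here (every other open cell in that row sees a 6).
R9C2 = 4: in row 9, 4 can only go here (every other open cell in that row sees a 4).
R8C2 = 7: in region H, 7 can only go here (every other open cell in that region sees a 7).
R7C2 = 9: row 7 has {1,2,3,4,5,6,8}; col 2 has {1,2,3,4,5,6,7,8}; region has {1,2,3,4,5,6,8} → only 9 remains.
R7C5 = 7: row 7 has {1,2,3,4,5,6,8,9}; col 5 has {1,2,3,4,5,6,8}; region has {1,2,3,4,5,6,8,9} → only 7 remains.

7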